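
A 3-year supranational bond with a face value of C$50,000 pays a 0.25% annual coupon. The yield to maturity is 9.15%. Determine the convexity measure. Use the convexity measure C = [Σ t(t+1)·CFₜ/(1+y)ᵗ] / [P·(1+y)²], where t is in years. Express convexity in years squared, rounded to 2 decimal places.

With y = 0.0915:
  t   CF        PV=CF/(1+0.0915)^t    t·PV        t(t+1)·PV
  1       125.00       114.5213       114.5213         229.0426
  2       125.00       104.9210       209.8421         629.5262
  3    50,125.00    38,546.3416   115,639.0247     462,556.0988
  Σ                 38,765.7839   115,963.3881     463,414.6676
P = 38,765.7839.
Convexity = Σ t(t+1)·PV / [P·(1+y)²] = 463,414.6676 / (38,765.7839 × 1.191372) = 10.03399.

10.03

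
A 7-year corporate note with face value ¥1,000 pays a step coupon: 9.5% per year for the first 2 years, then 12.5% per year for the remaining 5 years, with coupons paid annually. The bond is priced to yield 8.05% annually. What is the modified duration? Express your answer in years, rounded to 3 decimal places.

5.022 years

Periodic yield y = 0.0805. First find Macaulay duration:
  t   CF        PV=CF/(1+0.0805)^t    t·PV
  1        95.00        87.9223        87.9223
  2        95.00        81.3718       162.7437
  3       125.00        99.0913       297.2740
  4       125.00        91.7088       366.8351
  5       125.00        84.8762       424.3812
  6       125.00        78.5527       471.3165
  7     1,125.00       654.3033     4,580.1232
  Σ                  1,177.8265     6,390.5960
P = 1,177.8265; Macaulay duration = 6,390.5960 / 1,177.8265 = 5.42575 years.
Modified duration = D_Mac / (1 + y) = 5.42575 / 1.0805 = 5.02152 years.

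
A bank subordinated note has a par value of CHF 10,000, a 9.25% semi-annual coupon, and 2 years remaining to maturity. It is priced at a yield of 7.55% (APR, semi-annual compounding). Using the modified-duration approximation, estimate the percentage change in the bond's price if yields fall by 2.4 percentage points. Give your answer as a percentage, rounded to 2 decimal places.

Periodic yield y = 0.03775. Modified duration first:
  t   CF        PV=CF/(1+0.03775)^t    t·PV
  1       462.50       445.6757       445.6757
  2       462.50       429.4635       858.9270
  3       462.50       413.8410     1,241.5230
  4    10,462.50     9,021.2040    36,084.8159
  Σ                 10,310.1842    38,630.9416
P = 10,310.1842; D_Mac = 3.74687 half-year periods = 1.87344 yrs; D_mod = 1.87344/(1+0.03775) = 1.80529 yrs.
ΔP/P ≈ -D_mod · Δy = -1.80529 × (-0.024) = +0.043327 = +4.3327%.

+4.33%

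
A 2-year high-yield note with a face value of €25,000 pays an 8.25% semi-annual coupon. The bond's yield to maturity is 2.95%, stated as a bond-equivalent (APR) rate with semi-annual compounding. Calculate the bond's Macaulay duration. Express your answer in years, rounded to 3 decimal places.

Periodic yield y = 0.01475. Discount each cash flow and weight by its period:
  t   CF        PV=CF/(1+0.01475)^t    t·PV
  1     1,031.25     1,016.2602     1,016.2602
  2     1,031.25     1,001.4882     2,002.9764
  3     1,031.25       986.9310     2,960.7929
  4    26,031.25    24,550.4119    98,201.6476
  Σ                 27,555.0913   104,181.6772
Price P = Σ PV = 27,555.0913.
Macaulay duration = Σ(t·PV) / P = 104,181.6772 / 27,555.0913 = 3.78085 half-year periods.
In years: 3.78085 / 2 = 1.89043 years.

1.890 years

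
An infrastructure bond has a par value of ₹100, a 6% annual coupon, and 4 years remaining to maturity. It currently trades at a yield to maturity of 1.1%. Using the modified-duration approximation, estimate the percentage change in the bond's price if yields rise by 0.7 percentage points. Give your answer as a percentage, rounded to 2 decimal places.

-2.56%

Periodic yield y = 0.011. Modified duration first:
  t   CF        PV=CF/(1+0.011)^t    t·PV
  1         6.00         5.9347         5.9347
  2         6.00         5.8701        11.7403
  3         6.00         5.8063        17.4188
  4       106.00       101.4615       405.8460
  Σ                    119.0726       440.9398
P = 119.0726; D_Mac = 3.70312 yrs; D_mod = 3.70312/(1+0.011) = 3.66283 yrs.
ΔP/P ≈ -D_mod · Δy = -3.66283 × (+0.007) = -0.025640 = -2.5640%.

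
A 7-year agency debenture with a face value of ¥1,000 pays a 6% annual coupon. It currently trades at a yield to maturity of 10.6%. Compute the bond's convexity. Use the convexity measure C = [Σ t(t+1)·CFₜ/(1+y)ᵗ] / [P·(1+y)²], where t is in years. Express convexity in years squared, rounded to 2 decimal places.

With y = 0.106:
  t   CF        PV=CF/(1+0.106)^t    t·PV        t(t+1)·PV
  1        60.00        54.2495        54.2495         108.4991
  2        60.00        49.0502        98.1004         294.3013
  3        60.00        44.3492       133.0476         532.1905
  4        60.00        40.0987       160.3950         801.9748
  5        60.00        36.2556       181.2782       1,087.6693
  6        60.00        32.7809       196.6852       1,376.7966
  7     1,060.00       523.6245     3,665.3717      29,322.9732
  Σ                    780.4088     4,489.1277      33,524.4049
P = 780.4088.
Convexity = Σ t(t+1)·PV / [P·(1+y)²] = 33,524.4049 / (780.4088 × 1.223236) = 35.11791.

35.12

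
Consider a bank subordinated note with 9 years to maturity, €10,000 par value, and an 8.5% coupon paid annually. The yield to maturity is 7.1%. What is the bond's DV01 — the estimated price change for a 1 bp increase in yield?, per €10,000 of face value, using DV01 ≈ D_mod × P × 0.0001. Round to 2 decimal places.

Periodic yield y = 0.071.
  t   CF        PV=CF/(1+0.071)^t    t·PV
  1       850.00       793.6508       793.6508
  2       850.00       741.0372     1,482.0743
  3       850.00       691.9114     2,075.7343
  4       850.00       646.0424     2,584.1697
  5       850.00       603.2142     3,016.0711
  6       850.00       563.2252     3,379.3514
  7       850.00       525.8872     3,681.2107
  8       850.00       491.0245     3,928.1960
  9    10,850.00     5,852.2720    52,670.4477
  Σ                 10,908.2650    73,610.9060
P = 10,908.2650; D_Mac = 6.74818 yrs; D_mod = 6.30082 yrs.
DV01 ≈ 6.30082 × 10,908.2650 × 0.0001 = 6.873100.

€6.87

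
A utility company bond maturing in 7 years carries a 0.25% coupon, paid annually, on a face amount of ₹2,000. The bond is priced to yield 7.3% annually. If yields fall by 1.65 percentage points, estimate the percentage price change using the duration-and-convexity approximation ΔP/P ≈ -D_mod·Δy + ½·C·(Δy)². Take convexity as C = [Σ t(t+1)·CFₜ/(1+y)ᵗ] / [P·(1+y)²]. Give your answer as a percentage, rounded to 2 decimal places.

+11.31%

With y = 0.073:
  t   CF        PV=CF/(1+0.073)^t    t·PV        t(t+1)·PV
  1         5.00         4.6598         4.6598           9.3197
  2         5.00         4.3428         8.6856          26.0568
  3         5.00         4.0474        12.1421          48.5682
  4         5.00         3.7720        15.0880          75.4399
  5         5.00         3.5154        17.5769         105.4612
  6         5.00         3.2762        19.6573         137.6008
  7     2,005.00     1,224.3803     8,570.6619      68,565.2952
  Σ                  1,247.9938     8,648.4715      68,967.7418
P = 1,247.9938; D_Mac = 6.92990 yrs; D_mod = 6.45843 yrs; C = 47.99921.
Duration effect: -6.45843 × (-0.0165) = +0.106564
Convexity effect: 0.5 × 47.99921 × (-0.0165)² = +0.0065339
ΔP/P ≈ +0.106564 + 0.0065339 = +0.113098 = +11.3098%.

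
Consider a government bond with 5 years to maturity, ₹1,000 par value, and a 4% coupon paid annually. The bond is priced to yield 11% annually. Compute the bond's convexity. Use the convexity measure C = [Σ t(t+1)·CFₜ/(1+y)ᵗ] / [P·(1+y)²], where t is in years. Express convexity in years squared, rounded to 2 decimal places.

With y = 0.11:
  t   CF        PV=CF/(1+0.11)^t    t·PV        t(t+1)·PV
  1        40.00        36.0360        36.0360          72.0721
  2        40.00        32.4649        64.9298         194.7894
  3        40.00        29.2477        87.7430         350.9719
  4        40.00        26.3492       105.3970         526.9848
  5     1,040.00       617.1894     3,085.9469      18,515.6814
  Σ                    741.2872     3,380.0527      19,660.4995
P = 741.2872.
Convexity = Σ t(t+1)·PV / [P·(1+y)²] = 19,660.4995 / (741.2872 × 1.232100) = 21.52594.

21.53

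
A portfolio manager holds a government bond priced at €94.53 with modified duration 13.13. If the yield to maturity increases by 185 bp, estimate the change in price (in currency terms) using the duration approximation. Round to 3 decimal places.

-€22.962

Duration approximation: ΔP/P ≈ -D_mod · Δy = -13.13 × (+0.0185) = -0.242905.
ΔP ≈ 94.53 × (-0.242905) = -22.96180965.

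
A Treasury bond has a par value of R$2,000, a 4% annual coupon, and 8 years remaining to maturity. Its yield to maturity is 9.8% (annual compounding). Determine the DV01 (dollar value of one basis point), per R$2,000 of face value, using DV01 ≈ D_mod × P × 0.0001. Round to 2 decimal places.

Periodic yield y = 0.098.
  t   CF        PV=CF/(1+0.098)^t    t·PV
  1        80.00        72.8597        72.8597
  2        80.00        66.3568       132.7136
  3        80.00        60.4342       181.3027
  4        80.00        55.0403       220.1611
  5        80.00        50.1278       250.6388
  6        80.00        45.6537       273.9222
  7        80.00        41.5790       291.0527
  8     2,080.00       984.5655     7,876.5240
  Σ                  1,376.6169     9,299.1748
P = 1,376.6169; D_Mac = 6.75509 yrs; D_mod = 6.15218 yrs.
DV01 ≈ 6.15218 × 1,376.6169 × 0.0001 = 0.846919.

R$0.85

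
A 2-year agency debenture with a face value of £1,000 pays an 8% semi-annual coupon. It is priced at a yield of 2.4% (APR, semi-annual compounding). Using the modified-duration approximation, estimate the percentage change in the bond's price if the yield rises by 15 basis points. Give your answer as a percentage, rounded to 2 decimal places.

Periodic yield y = 0.012. Modified duration first:
  t   CF        PV=CF/(1+0.012)^t    t·PV
  1        40.00        39.5257        39.5257
  2        40.00        39.0570        78.1140
  3        40.00        38.5939       115.7816
  4     1,040.00       991.5424     3,966.1696
  Σ                  1,108.7190     4,199.5909
P = 1,108.7190; D_Mac = 3.78779 half-year periods = 1.89389 yrs; D_mod = 1.89389/(1+0.012) = 1.87144 yrs.
ΔP/P ≈ -D_mod · Δy = -1.87144 × (+0.0015) = -0.002807 = -0.2807%.

-0.28%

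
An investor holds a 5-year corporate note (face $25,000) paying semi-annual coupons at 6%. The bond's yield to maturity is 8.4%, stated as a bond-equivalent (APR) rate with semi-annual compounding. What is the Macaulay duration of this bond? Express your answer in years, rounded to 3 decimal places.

Periodic yield y = 0.042. Discount each cash flow and weight by its period:
  t   CF        PV=CF/(1+0.042)^t    t·PV
  1       750.00       719.7697       719.7697
  2       750.00       690.7578     1,381.5157
  3       750.00       662.9154     1,988.7462
  4       750.00       636.1952     2,544.7808
  5       750.00       610.5520     3,052.7601
  6       750.00       585.9424     3,515.6546
  7       750.00       562.3248     3,936.2735
  8       750.00       539.6591     4,317.2729
  9       750.00       517.9070     4,661.1631
  10   25,750.00    17,064.7545   170,647.5446
  Σ                 22,590.7779   196,765.4812
Price P = Σ PV = 22,590.7779.
Macaulay duration = Σ(t·PV) / P = 196,765.4812 / 22,590.7779 = 8.70999 half-year periods.
In years: 8.70999 / 2 = 4.35500 years.

4.355 years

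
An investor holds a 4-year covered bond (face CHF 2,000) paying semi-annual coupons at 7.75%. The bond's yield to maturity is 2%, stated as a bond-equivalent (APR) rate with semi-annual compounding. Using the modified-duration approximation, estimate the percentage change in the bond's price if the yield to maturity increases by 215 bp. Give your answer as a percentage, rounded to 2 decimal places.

-7.60%

Periodic yield y = 0.01. Modified duration first:
  t   CF        PV=CF/(1+0.01)^t    t·PV
  1        77.50        76.7327        76.7327
  2        77.50        75.9729       151.9459
  3        77.50        75.2207       225.6622
  4        77.50        74.4760       297.9039
  5        77.50        73.7386       368.6930
  6        77.50        73.0085       438.0510
  7        77.50        72.2856       505.9995
  8     2,077.50     1,918.5364    15,348.2912
  Σ                  2,439.9715    17,413.2794
P = 2,439.9715; D_Mac = 7.13667 half-year periods = 3.56834 yrs; D_mod = 3.56834/(1+0.01) = 3.53301 yrs.
ΔP/P ≈ -D_mod · Δy = -3.53301 × (+0.0215) = -0.075960 = -7.5960%.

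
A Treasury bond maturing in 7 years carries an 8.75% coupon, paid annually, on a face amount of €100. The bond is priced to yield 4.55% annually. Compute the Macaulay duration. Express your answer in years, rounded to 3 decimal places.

Periodic yield y = 0.0455. Discount each cash flow and weight by its year:
  t   CF        PV=CF/(1+0.0455)^t    t·PV
  1         8.75         8.3692         8.3692
  2         8.75         8.0050        16.0099
  3         8.75         7.6566        22.9698
  4         8.75         7.3234        29.2935
  5         8.75         7.0047        35.0234
  6         8.75         6.6998        40.1990
  7       108.75        79.6455       557.5182
  Σ                    124.7041       709.3830
Price P = Σ PV = 124.7041.
Macaulay duration = Σ(t·PV) / P = 709.3830 / 124.7041 = 5.68853 years.

5.689 years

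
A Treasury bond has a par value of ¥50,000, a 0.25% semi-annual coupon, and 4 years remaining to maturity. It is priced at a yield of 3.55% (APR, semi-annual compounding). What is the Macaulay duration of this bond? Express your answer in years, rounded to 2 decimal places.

Periodic yield y = 0.01775. Discount each cash flow and weight by its period:
  t   CF        PV=CF/(1+0.01775)^t    t·PV
  1        62.50        61.4100        61.4100
  2        62.50        60.3390       120.6779
  3        62.50        59.2866       177.8599
  4        62.50        58.2526       233.0105
  5        62.50        57.2367       286.1834
  6        62.50        56.2385       337.4307
  7        62.50        55.2576       386.8034
  8    50,062.50    43,489.4229   347,915.3835
  Σ                 43,897.4439   349,518.7593
Price P = Σ PV = 43,897.4439.
Macaulay duration = Σ(t·PV) / P = 349,518.7593 / 43,897.4439 = 7.96217 half-year periods.
In years: 7.96217 / 2 = 3.98108 years.

3.98 years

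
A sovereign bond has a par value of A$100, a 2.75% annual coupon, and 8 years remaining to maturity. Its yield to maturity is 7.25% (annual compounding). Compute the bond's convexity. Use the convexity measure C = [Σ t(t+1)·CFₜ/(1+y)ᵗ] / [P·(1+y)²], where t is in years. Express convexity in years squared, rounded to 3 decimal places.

53.809

With y = 0.0725:
  t   CF        PV=CF/(1+0.0725)^t    t·PV        t(t+1)·PV
  1         2.75         2.5641         2.5641           5.1282
  2         2.75         2.3908         4.7815          14.3446
  3         2.75         2.2292         6.6875          26.7499
  4         2.75         2.0785         8.3139          41.5694
  5         2.75         1.9380         9.6898          58.1390
  6         2.75         1.8070        10.8418          75.8924
  7         2.75         1.6848        11.7937          94.3495
  8       102.75        58.6953       469.5625       4,226.0625
  Σ                     73.3876       524.2348       4,542.2355
P = 73.3876.
Convexity = Σ t(t+1)·PV / [P·(1+y)²] = 4,542.2355 / (73.3876 × 1.150256) = 53.80872.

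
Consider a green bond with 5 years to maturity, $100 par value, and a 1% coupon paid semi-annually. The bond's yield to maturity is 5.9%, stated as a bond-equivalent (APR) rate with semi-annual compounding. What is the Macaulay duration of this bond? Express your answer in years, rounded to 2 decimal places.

Periodic yield y = 0.0295. Discount each cash flow and weight by its period:
  t   CF        PV=CF/(1+0.0295)^t    t·PV
  1         0.50         0.4857         0.4857
  2         0.50         0.4718         0.9435
  3         0.50         0.4582         1.3747
  4         0.50         0.4451         1.7804
  5         0.50         0.4324         2.1618
  6         0.50         0.4200         2.5198
  7         0.50         0.4079         2.8555
  8         0.50         0.3962         3.1699
  9         0.50         0.3849         3.4640
  10      100.50        75.1454       751.4543
  Σ                     79.0476       770.2096
Price P = Σ PV = 79.0476.
Macaulay duration = Σ(t·PV) / P = 770.2096 / 79.0476 = 9.74362 half-year periods.
In years: 9.74362 / 2 = 4.87181 years.

4.87 years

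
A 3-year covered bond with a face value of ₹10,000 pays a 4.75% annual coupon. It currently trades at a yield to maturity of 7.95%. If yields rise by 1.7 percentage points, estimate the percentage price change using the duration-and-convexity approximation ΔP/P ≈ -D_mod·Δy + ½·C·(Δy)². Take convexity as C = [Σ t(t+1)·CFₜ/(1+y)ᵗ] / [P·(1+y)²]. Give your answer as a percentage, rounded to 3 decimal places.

-4.364%

With y = 0.0795:
  t   CF        PV=CF/(1+0.0795)^t    t·PV        t(t+1)·PV
  1       475.00       440.0185       440.0185         880.0371
  2       475.00       407.6133       815.2265       2,445.6796
  3    10,475.00     8,326.9526    24,980.8577      99,923.4310
  Σ                  9,174.5844    26,236.1028     103,249.1477
P = 9,174.5844; D_Mac = 2.85965 yrs; D_mod = 2.64905 yrs; C = 9.65728.
Duration effect: -2.64905 × (+0.017) = -0.045034
Convexity effect: 0.5 × 9.65728 × (0.017)² = +0.0013955
ΔP/P ≈ -0.045034 + 0.0013955 = -0.043638 = -4.3638%.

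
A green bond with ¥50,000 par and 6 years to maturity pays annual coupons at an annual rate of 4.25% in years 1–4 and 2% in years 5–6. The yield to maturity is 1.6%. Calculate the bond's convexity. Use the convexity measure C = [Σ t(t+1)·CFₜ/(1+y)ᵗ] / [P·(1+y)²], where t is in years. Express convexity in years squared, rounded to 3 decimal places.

35.910

With y = 0.016:
  t   CF        PV=CF/(1+0.016)^t    t·PV        t(t+1)·PV
  1     2,125.00     2,091.5354     2,091.5354       4,183.0709
  2     2,125.00     2,058.5979     4,117.1957      12,351.5872
  3     2,125.00     2,026.1790     6,078.5370      24,314.1480
  4     2,125.00     1,994.2707     7,977.0827      39,885.4134
  5     1,000.00       923.7011     4,618.5055      27,711.0330
  6    51,000.00    46,366.8859   278,201.3152   1,947,409.2064
  Σ                 55,461.1699   303,084.1716   2,055,854.4589
P = 55,461.1699.
Convexity = Σ t(t+1)·PV / [P·(1+y)²] = 2,055,854.4589 / (55,461.1699 × 1.032256) = 35.91004.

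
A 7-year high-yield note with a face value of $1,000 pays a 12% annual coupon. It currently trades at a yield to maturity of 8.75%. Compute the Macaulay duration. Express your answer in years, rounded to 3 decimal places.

Periodic yield y = 0.0875. Discount each cash flow and weight by its year:
  t   CF        PV=CF/(1+0.0875)^t    t·PV
  1       120.00       110.3448       110.3448
  2       120.00       101.4665       202.9330
  3       120.00        93.3025       279.9076
  4       120.00        85.7954       343.1817
  5       120.00        78.8924       394.4618
  6       120.00        72.5447       435.2682
  7     1,120.00       622.6058     4,358.2406
  Σ                  1,164.9522     6,124.3377
Price P = Σ PV = 1,164.9522.
Macaulay duration = Σ(t·PV) / P = 6,124.3377 / 1,164.9522 = 5.25716 years.

5.257 years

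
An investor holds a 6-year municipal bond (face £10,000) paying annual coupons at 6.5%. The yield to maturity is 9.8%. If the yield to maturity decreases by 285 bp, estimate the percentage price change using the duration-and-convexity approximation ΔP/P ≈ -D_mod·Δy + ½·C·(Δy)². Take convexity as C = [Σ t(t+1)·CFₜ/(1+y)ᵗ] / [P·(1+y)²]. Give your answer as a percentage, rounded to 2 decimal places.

+14.31%

With y = 0.098:
  t   CF        PV=CF/(1+0.098)^t    t·PV        t(t+1)·PV
  1       650.00       591.9854       591.9854       1,183.9709
  2       650.00       539.1488     1,078.2977       3,234.8930
  3       650.00       491.0281     1,473.0843       5,892.3371
  4       650.00       447.2023     1,788.8091       8,944.0453
  5       650.00       407.2880     2,036.4402      12,218.6412
  6    10,650.00     6,077.6483    36,465.8900     255,261.2299
  Σ                  8,554.3010    43,434.5066     286,735.1174
P = 8,554.3010; D_Mac = 5.07751 yrs; D_mod = 4.62432 yrs; C = 27.80300.
Duration effect: -4.62432 × (-0.0285) = +0.131793
Convexity effect: 0.5 × 27.80300 × (-0.0285)² = +0.0112915
ΔP/P ≈ +0.131793 + 0.0112915 = +0.143085 = +14.3085%.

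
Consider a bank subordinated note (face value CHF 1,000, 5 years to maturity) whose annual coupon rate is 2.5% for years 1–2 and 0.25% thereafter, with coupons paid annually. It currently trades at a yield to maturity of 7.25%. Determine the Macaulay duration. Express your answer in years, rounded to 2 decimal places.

Periodic yield y = 0.0725. Discount each cash flow and weight by its year:
  t   CF        PV=CF/(1+0.0725)^t    t·PV
  1        25.00        23.3100        23.3100
  2        25.00        21.7343        43.4686
  3         2.50         2.0265         6.0795
  4         2.50         1.8895         7.5581
  5     1,002.50       706.4768     3,532.3838
  Σ                    755.4371     3,612.8000
Price P = Σ PV = 755.4371.
Macaulay duration = Σ(t·PV) / P = 3,612.8000 / 755.4371 = 4.78240 years.

4.78 years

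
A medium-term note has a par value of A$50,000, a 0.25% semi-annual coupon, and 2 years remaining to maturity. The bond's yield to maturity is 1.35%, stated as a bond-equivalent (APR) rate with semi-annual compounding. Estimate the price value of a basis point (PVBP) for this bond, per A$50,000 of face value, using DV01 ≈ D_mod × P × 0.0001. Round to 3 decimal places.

Periodic yield y = 0.00675.
  t   CF        PV=CF/(1+0.00675)^t    t·PV
  1        62.50        62.0810        62.0810
  2        62.50        61.6647       123.3294
  3        62.50        61.2513       183.7538
  4    50,062.50    48,733.3179   194,933.2716
  Σ                 48,918.3148   195,302.4358
P = 48,918.3148; D_Mac = 3.99242 half-year periods = 1.99621 yrs; D_mod = 1.98283 yrs.
DV01 ≈ 1.98283 × 48,918.3148 × 0.0001 = 9.699649.

A$9.700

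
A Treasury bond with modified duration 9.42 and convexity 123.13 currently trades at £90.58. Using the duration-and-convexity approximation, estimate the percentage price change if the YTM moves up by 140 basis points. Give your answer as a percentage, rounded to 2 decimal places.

-11.98%

Duration effect: -D_mod·Δy = -9.42 × (+0.014) = -0.131880
Convexity effect: ½·C·(Δy)² = 0.5 × 123.13 × (0.014)² = +0.01206674
ΔP/P ≈ -0.131880 + 0.01206674 = -0.11981326
= -11.981326%.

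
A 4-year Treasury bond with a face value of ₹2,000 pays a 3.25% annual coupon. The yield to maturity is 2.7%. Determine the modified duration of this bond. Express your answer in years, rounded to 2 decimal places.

3.72 years

Periodic yield y = 0.027. First find Macaulay duration:
  t   CF        PV=CF/(1+0.027)^t    t·PV
  1        65.00        63.2911        63.2911
  2        65.00        61.6272       123.2544
  3        65.00        60.0070       180.0210
  4     2,065.00     1,856.2578     7,425.0310
  Σ                  2,041.1831     7,791.5976
P = 2,041.1831; Macaulay duration = 7,791.5976 / 2,041.1831 = 3.81720 years.
Modified duration = D_Mac / (1 + y) = 3.81720 / 1.027 = 3.71684 years.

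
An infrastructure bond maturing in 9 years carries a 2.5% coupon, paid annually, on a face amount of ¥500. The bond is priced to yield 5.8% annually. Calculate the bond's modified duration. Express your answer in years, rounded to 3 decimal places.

7.590 years

Periodic yield y = 0.058. First find Macaulay duration:
  t   CF        PV=CF/(1+0.058)^t    t·PV
  1        12.50        11.8147        11.8147
  2        12.50        11.1671        22.3341
  3        12.50        10.5549        31.6646
  4        12.50         9.9763        39.9050
  5        12.50         9.4293        47.1467
  6        12.50         8.9124        53.4746
  7        12.50         8.4238        58.9669
  8        12.50         7.9620        63.6964
  9       512.50       308.5481     2,776.9328
  Σ                    386.7887     3,105.9359
P = 386.7887; Macaulay duration = 3,105.9359 / 386.7887 = 8.03006 years.
Modified duration = D_Mac / (1 + y) = 8.03006 / 1.058 = 7.58985 years.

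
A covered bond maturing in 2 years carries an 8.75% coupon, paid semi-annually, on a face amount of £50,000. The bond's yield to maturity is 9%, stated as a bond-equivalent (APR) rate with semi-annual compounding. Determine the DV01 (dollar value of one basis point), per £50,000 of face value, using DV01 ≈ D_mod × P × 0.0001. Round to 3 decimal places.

£8.943

Periodic yield y = 0.045.
  t   CF        PV=CF/(1+0.045)^t    t·PV
  1     2,187.50     2,093.3014     2,093.3014
  2     2,187.50     2,003.1593     4,006.3185
  3     2,187.50     1,916.8988     5,750.6965
  4    52,187.50    43,762.4201   175,049.6805
  Σ                 49,775.7796   186,899.9969
P = 49,775.7796; D_Mac = 3.75484 half-year periods = 1.87742 yrs; D_mod = 1.79657 yrs.
DV01 ≈ 1.79657 × 49,775.7796 × 0.0001 = 8.942584.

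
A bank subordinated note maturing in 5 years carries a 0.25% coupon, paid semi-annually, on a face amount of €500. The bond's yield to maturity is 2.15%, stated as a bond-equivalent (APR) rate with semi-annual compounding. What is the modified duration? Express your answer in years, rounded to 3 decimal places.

Periodic yield y = 0.01075. First find Macaulay duration:
  t   CF        PV=CF/(1+0.01075)^t    t·PV
  1        0.625         0.6184         0.6184
  2        0.625         0.6118         1.2236
  3        0.625         0.6053         1.8158
  4        0.625         0.5988         2.3953
  5        0.625         0.5925         2.9623
  6        0.625         0.5862         3.5170
  7        0.625         0.5799         4.0595
  8        0.625         0.5738         4.5901
  9        0.625         0.5677         5.1089
  10     500.625       449.8576     4,498.5757
  Σ                    455.1918     4,524.8665
P = 455.1918; Macaulay duration = 4,524.8665 / 455.1918 = 9.94057 half-year periods = 4.97029 years.
Modified duration = D_Mac / (1 + y) = 4.97029 / 1.01075 = 4.91742 years.

4.917 years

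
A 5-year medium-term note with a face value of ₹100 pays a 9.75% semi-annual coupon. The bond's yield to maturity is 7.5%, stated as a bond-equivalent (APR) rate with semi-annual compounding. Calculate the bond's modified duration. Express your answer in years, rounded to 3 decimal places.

Periodic yield y = 0.0375. First find Macaulay duration:
  t   CF        PV=CF/(1+0.0375)^t    t·PV
  1        4.875         4.6988         4.6988
  2        4.875         4.5290         9.0579
  3        4.875         4.3653        13.0958
  4        4.875         4.2075        16.8299
  5        4.875         4.0554        20.2770
  6        4.875         3.9088        23.4529
  7        4.875         3.7675        26.3728
  8        4.875         3.6314        29.0509
  9        4.875         3.5001        31.5010
  10     104.875        72.5756       725.7565
  Σ                    109.2394       900.0935
P = 109.2394; Macaulay duration = 900.0935 / 109.2394 = 8.23964 half-year periods = 4.11982 years.
Modified duration = D_Mac / (1 + y) = 4.11982 / 1.0375 = 3.97091 years.

3.971 years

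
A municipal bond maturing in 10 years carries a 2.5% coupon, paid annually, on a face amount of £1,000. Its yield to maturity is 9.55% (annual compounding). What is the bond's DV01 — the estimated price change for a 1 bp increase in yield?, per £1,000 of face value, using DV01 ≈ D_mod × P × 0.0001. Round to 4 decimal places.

£0.4347

Periodic yield y = 0.0955.
  t   CF        PV=CF/(1+0.0955)^t    t·PV
  1        25.00        22.8206        22.8206
  2        25.00        20.8312        41.6625
  3        25.00        19.0153        57.0459
  4        25.00        17.3576        69.4305
  5        25.00        15.8445        79.2224
  6        25.00        14.4632        86.7795
  7        25.00        13.2024        92.4169
  8        25.00        12.0515        96.4120
  9        25.00        11.0009        99.0082
  10    1,025.00       411.7182     4,117.1818
  Σ                    558.3055     4,761.9803
P = 558.3055; D_Mac = 8.52934 yrs; D_mod = 7.78580 yrs.
DV01 ≈ 7.78580 × 558.3055 × 0.0001 = 0.434686.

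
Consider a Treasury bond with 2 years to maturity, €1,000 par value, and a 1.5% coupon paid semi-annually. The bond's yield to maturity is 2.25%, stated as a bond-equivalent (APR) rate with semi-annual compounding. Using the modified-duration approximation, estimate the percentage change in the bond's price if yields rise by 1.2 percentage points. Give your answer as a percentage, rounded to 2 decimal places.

Periodic yield y = 0.01125. Modified duration first:
  t   CF        PV=CF/(1+0.01125)^t    t·PV
  1         7.50         7.4166         7.4166
  2         7.50         7.3341        14.6681
  3         7.50         7.2525        21.7574
  4     1,007.50       963.4095     3,853.6379
  Σ                    985.4126     3,897.4800
P = 985.4126; D_Mac = 3.95518 half-year periods = 1.97759 yrs; D_mod = 1.97759/(1+0.01125) = 1.95559 yrs.
ΔP/P ≈ -D_mod · Δy = -1.95559 × (+0.012) = -0.023467 = -2.3467%.

-2.35%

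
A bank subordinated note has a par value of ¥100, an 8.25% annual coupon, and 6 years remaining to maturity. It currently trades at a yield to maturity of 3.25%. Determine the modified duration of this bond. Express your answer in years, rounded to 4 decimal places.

4.9336 years

Periodic yield y = 0.0325. First find Macaulay duration:
  t   CF        PV=CF/(1+0.0325)^t    t·PV
  1         8.25         7.9903         7.9903
  2         8.25         7.7388        15.4776
  3         8.25         7.4952        22.4856
  4         8.25         7.2593        29.0371
  5         8.25         7.0308        35.1539
  6       108.25        89.3486       536.0913
  Σ                    126.8629       646.2359
P = 126.8629; Macaulay duration = 646.2359 / 126.8629 = 5.09397 years.
Modified duration = D_Mac / (1 + y) = 5.09397 / 1.0325 = 4.93363 years.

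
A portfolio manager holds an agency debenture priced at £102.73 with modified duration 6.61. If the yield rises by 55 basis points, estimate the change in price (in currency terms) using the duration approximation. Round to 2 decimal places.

-£3.73

Duration approximation: ΔP/P ≈ -D_mod · Δy = -6.61 × (+0.0055) = -0.036355.
ΔP ≈ 102.73 × (-0.036355) = -3.73474915.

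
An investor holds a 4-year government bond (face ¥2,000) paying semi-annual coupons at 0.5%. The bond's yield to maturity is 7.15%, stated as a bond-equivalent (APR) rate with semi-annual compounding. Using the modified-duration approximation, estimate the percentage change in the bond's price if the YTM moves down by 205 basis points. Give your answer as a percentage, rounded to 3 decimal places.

Periodic yield y = 0.03575. Modified duration first:
  t   CF        PV=CF/(1+0.03575)^t    t·PV
  1         5.00         4.8274         4.8274
  2         5.00         4.6608         9.3216
  3         5.00         4.4999        13.4998
  4         5.00         4.3446        17.3784
  5         5.00         4.1946        20.9732
  6         5.00         4.0499        24.2992
  7         5.00         3.9101        27.3705
  8     2,005.00     1,513.8221    12,110.5768
  Σ                  1,544.3094    12,228.2470
P = 1,544.3094; D_Mac = 7.91826 half-year periods = 3.95913 yrs; D_mod = 3.95913/(1+0.03575) = 3.82248 yrs.
ΔP/P ≈ -D_mod · Δy = -3.82248 × (-0.0205) = +0.078361 = +7.8361%.

+7.836%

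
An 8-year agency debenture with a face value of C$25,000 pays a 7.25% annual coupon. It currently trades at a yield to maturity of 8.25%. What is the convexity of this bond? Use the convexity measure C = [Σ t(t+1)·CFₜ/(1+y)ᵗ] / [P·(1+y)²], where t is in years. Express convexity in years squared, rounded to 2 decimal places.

With y = 0.0825:
  t   CF        PV=CF/(1+0.0825)^t    t·PV        t(t+1)·PV
  1     1,812.50     1,674.3649     1,674.3649       3,348.7298
  2     1,812.50     1,546.7574     3,093.5148       9,280.5445
  3     1,812.50     1,428.8752     4,286.6256      17,146.5025
  4     1,812.50     1,319.9771     5,279.9084      26,399.5419
  5     1,812.50     1,219.3784     6,096.8919      36,581.3514
  6     1,812.50     1,126.4465     6,758.6792      47,310.7546
  7     1,812.50     1,040.5973     7,284.1809      58,273.4468
  8    26,812.50    14,220.4739   113,763.7911   1,023,874.1202
  Σ                 23,576.8707   148,237.9568   1,222,214.9917
P = 23,576.8707.
Convexity = Σ t(t+1)·PV / [P·(1+y)²] = 1,222,214.9917 / (23,576.8707 × 1.171806) = 44.23903.

44.24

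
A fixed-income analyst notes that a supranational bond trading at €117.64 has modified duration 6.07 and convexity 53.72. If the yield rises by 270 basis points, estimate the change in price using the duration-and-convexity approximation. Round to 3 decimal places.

-€16.977

Duration effect: -D_mod·Δy = -6.07 × (+0.027) = -0.163890
Convexity effect: ½·C·(Δy)² = 0.5 × 53.72 × (0.027)² = +0.01958094
ΔP/P ≈ -0.163890 + 0.01958094 = -0.14430906
ΔP ≈ 117.64 × (-0.14430906) = -16.9765178184.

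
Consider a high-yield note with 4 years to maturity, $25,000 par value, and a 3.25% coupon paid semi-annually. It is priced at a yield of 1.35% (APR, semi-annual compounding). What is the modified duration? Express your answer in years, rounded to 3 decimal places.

3.767 years

Periodic yield y = 0.00675. First find Macaulay duration:
  t   CF        PV=CF/(1+0.00675)^t    t·PV
  1       406.25       403.5262       403.5262
  2       406.25       400.8207       801.6413
  3       406.25       398.1333     1,194.3998
  4       406.25       395.4639     1,581.8555
  5       406.25       392.8124     1,964.0620
  6       406.25       390.1787     2,341.0721
  7       406.25       387.5626     2,712.9385
  8    25,406.25    24,075.0646   192,600.5168
  Σ                 26,843.5623   203,600.0121
P = 26,843.5623; Macaulay duration = 203,600.0121 / 26,843.5623 = 7.58469 half-year periods = 3.79234 years.
Modified duration = D_Mac / (1 + y) = 3.79234 / 1.00675 = 3.76692 years.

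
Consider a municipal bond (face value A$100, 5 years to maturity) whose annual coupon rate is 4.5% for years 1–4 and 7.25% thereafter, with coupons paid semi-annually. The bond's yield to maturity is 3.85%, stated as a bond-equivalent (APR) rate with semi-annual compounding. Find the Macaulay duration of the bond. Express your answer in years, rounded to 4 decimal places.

4.5455 years

Periodic yield y = 0.01925. Discount each cash flow and weight by its period:
  t   CF        PV=CF/(1+0.01925)^t    t·PV
  1        2.250         2.2075         2.2075
  2        2.250         2.1658         4.3316
  3        2.250         2.1249         6.3747
  4        2.250         2.0848         8.3391
  5        2.250         2.0454        10.2270
  6        2.250         2.0068        12.0406
  7        2.250         1.9689        13.7821
  8        2.250         1.9317        15.4535
  9        3.625         3.0534        27.4805
  10     103.625        85.6362       856.3619
  Σ                    105.2253       956.5986
Price P = Σ PV = 105.2253.
Macaulay duration = Σ(t·PV) / P = 956.5986 / 105.2253 = 9.09095 half-year periods.
In years: 9.09095 / 2 = 4.54548 years.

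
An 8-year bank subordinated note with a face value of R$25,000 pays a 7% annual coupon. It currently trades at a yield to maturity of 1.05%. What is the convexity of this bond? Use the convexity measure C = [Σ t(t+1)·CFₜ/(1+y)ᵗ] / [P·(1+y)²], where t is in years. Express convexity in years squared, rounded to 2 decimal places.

55.20

With y = 0.0105:
  t   CF        PV=CF/(1+0.0105)^t    t·PV        t(t+1)·PV
  1     1,750.00     1,731.8159     1,731.8159       3,463.6319
  2     1,750.00     1,713.8208     3,427.6416      10,282.9249
  3     1,750.00     1,696.0127     5,088.0380      20,352.1522
  4     1,750.00     1,678.3896     6,713.5584      33,567.7918
  5     1,750.00     1,660.9496     8,304.7481      49,828.4886
  6     1,750.00     1,643.6909     9,862.1452      69,035.0163
  7     1,750.00     1,626.6114    11,386.2801      91,090.2409
  8    26,750.00    24,605.5594   196,844.4754   1,771,600.2789
  Σ                 36,356.8504   243,358.7028   2,049,220.5254
P = 36,356.8504.
Convexity = Σ t(t+1)·PV / [P·(1+y)²] = 2,049,220.5254 / (36,356.8504 × 1.021110) = 55.19882.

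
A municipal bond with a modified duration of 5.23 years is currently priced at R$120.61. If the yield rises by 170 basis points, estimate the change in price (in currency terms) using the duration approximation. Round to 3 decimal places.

Duration approximation: ΔP/P ≈ -D_mod · Δy = -5.23 × (+0.017) = -0.088910.
ΔP ≈ 120.61 × (-0.088910) = -10.7234351.

-R$10.723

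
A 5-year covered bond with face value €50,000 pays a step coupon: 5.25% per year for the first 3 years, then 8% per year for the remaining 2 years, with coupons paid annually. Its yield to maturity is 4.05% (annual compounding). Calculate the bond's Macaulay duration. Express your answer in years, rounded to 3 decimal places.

4.537 years

Periodic yield y = 0.0405. Discount each cash flow and weight by its year:
  t   CF        PV=CF/(1+0.0405)^t    t·PV
  1     2,625.00     2,522.8256     2,522.8256
  2     2,625.00     2,424.6281     4,849.2563
  3     2,625.00     2,330.2529     6,990.7587
  4     4,000.00     3,412.6492    13,650.5970
  5    54,000.00    44,277.5250   221,387.6251
  Σ                 54,967.8808   249,401.0625
Price P = Σ PV = 54,967.8808.
Macaulay duration = Σ(t·PV) / P = 249,401.0625 / 54,967.8808 = 4.53721 years.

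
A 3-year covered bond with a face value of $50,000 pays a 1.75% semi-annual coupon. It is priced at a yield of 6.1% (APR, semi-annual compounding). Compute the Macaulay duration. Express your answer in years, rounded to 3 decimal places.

2.931 years

Periodic yield y = 0.0305. Discount each cash flow and weight by its period:
  t   CF        PV=CF/(1+0.0305)^t    t·PV
  1       437.50       424.5512       424.5512
  2       437.50       411.9856       823.9713
  3       437.50       399.7920     1,199.3759
  4       437.50       387.9592     1,551.8369
  5       437.50       376.4767     1,882.3834
  6    50,437.50    42,117.7900   252,706.7403
  Σ                 44,118.5547   258,588.8589
Price P = Σ PV = 44,118.5547.
Macaulay duration = Σ(t·PV) / P = 258,588.8589 / 44,118.5547 = 5.86123 half-year periods.
In years: 5.86123 / 2 = 2.93061 years.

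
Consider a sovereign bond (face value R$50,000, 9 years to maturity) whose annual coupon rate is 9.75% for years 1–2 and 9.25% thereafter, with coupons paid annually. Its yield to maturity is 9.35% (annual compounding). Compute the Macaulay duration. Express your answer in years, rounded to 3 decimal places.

Periodic yield y = 0.0935. Discount each cash flow and weight by its year:
  t   CF        PV=CF/(1+0.0935)^t    t·PV
  1     4,875.00     4,458.1619     4,458.1619
  2     4,875.00     4,076.9656     8,153.9312
  3     4,625.00     3,537.1655    10,611.4964
  4     4,625.00     3,234.7192    12,938.8768
  5     4,625.00     2,958.1337    14,790.6685
  6     4,625.00     2,705.1977    16,231.1863
  7     4,625.00     2,473.8891    17,317.2236
  8     4,625.00     2,262.3586    18,098.8685
  9    54,625.00    24,435.5638   219,920.0740
  Σ                 50,142.1550   322,520.4873
Price P = Σ PV = 50,142.1550.
Macaulay duration = Σ(t·PV) / P = 322,520.4873 / 50,142.1550 = 6.43212 years.

6.432 years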